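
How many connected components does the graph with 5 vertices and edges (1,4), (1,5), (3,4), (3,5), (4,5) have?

Step 1: Build adjacency list from edges:
  1: 4, 5
  2: (none)
  3: 4, 5
  4: 1, 3, 5
  5: 1, 3, 4

Step 2: Run BFS/DFS from vertex 1:
  Visited: {1, 4, 5, 3}
  Reached 4 of 5 vertices

Step 3: Only 4 of 5 vertices reached. Graph is disconnected.
Connected components: {1, 3, 4, 5}, {2}
Number of connected components: 2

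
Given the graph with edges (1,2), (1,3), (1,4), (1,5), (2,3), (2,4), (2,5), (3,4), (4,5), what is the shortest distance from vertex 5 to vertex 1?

Step 1: Build adjacency list:
  1: 2, 3, 4, 5
  2: 1, 3, 4, 5
  3: 1, 2, 4
  4: 1, 2, 3, 5
  5: 1, 2, 4

Step 2: BFS from vertex 5 to find shortest path to 1:
  vertex 1 reached at distance 1

Step 3: Shortest path: 5 -> 1
Path length: 1 edge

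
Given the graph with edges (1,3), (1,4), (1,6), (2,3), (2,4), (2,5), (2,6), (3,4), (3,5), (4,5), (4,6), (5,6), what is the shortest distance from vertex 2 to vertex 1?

Step 1: Build adjacency list:
  1: 3, 4, 6
  2: 3, 4, 5, 6
  3: 1, 2, 4, 5
  4: 1, 2, 3, 5, 6
  5: 2, 3, 4, 6
  6: 1, 2, 4, 5

Step 2: BFS from vertex 2 to find shortest path to 1:
  vertex 3 reached at distance 1
  vertex 4 reached at distance 1
  vertex 5 reached at distance 1
  vertex 6 reached at distance 1
  vertex 1 reached at distance 2

Step 3: Shortest path: 2 -> 6 -> 1
Path length: 2 edges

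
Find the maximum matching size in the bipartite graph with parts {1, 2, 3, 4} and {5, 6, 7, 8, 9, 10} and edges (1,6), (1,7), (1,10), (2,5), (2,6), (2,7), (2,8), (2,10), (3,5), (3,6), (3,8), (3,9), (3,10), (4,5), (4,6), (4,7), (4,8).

Step 1: List the neighbors of each left vertex:
  1: 6, 7, 10
  2: 5, 6, 7, 8, 10
  3: 5, 6, 8, 9, 10
  4: 5, 6, 7, 8

Step 2: Greedily match left vertices, then look for augmenting paths:
  Match 1 -- 6
  Match 2 -- 5
  Match 3 -- 8
  Match 4 -- 7
  No augmenting path remains.

Step 3: Verify this is maximum:
  Matching size 4 = min(|L|, |R|) = min(4, 6), which is an upper bound, so this matching is maximum.

Maximum matching: {(1,6), (2,5), (3,8), (4,7)}
Size: 4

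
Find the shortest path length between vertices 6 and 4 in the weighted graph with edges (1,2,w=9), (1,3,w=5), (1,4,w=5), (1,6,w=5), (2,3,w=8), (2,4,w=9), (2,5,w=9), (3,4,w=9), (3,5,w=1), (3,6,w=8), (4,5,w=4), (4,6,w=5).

Step 1: Build adjacency list with weights:
  1: 2(w=9), 3(w=5), 4(w=5), 6(w=5)
  2: 1(w=9), 3(w=8), 4(w=9), 5(w=9)
  3: 1(w=5), 2(w=8), 4(w=9), 5(w=1), 6(w=8)
  4: 1(w=5), 2(w=9), 3(w=9), 5(w=4), 6(w=5)
  5: 2(w=9), 3(w=1), 4(w=4)
  6: 1(w=5), 3(w=8), 4(w=5)

Step 2: Apply Dijkstra's algorithm from vertex 6:
  Visit vertex 6 (distance=0)
    Update dist[1] = 5
    Update dist[3] = 8
    Update dist[4] = 5
  Visit vertex 1 (distance=5)
    Update dist[2] = 14
  Visit vertex 4 (distance=5)
    Update dist[5] = 9

Step 3: Shortest path: 6 -> 4
Total weight: 5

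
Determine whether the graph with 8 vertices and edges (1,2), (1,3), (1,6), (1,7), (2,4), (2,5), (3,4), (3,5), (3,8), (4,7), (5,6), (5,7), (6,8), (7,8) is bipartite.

Step 1: Attempt 2-coloring using BFS:
  Start at vertex 1, assign color 0
  Color vertex 2 with color 1 (neighbor of 1)
  Color vertex 3 with color 1 (neighbor of 1)
  Color vertex 6 with color 1 (neighbor of 1)
  Color vertex 7 with color 1 (neighbor of 1)
  Color vertex 4 with color 0 (neighbor of 2)
  Color vertex 5 with color 0 (neighbor of 2)
  Color vertex 8 with color 0 (neighbor of 3)

Step 2: 2-coloring succeeded. No conflicts found.
  Set A (color 0): {1, 4, 5, 8}
  Set B (color 1): {2, 3, 6, 7}

The graph is bipartite with partition {1, 4, 5, 8}, {2, 3, 6, 7}.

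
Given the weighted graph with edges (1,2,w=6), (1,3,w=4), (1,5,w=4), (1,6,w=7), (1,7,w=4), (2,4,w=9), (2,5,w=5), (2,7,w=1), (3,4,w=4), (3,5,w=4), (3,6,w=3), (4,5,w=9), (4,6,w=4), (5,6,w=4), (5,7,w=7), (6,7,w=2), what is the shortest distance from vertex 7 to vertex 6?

Step 1: Build adjacency list with weights:
  1: 2(w=6), 3(w=4), 5(w=4), 6(w=7), 7(w=4)
  2: 1(w=6), 4(w=9), 5(w=5), 7(w=1)
  3: 1(w=4), 4(w=4), 5(w=4), 6(w=3)
  4: 2(w=9), 3(w=4), 5(w=9), 6(w=4)
  5: 1(w=4), 2(w=5), 3(w=4), 4(w=9), 6(w=4), 7(w=7)
  6: 1(w=7), 3(w=3), 4(w=4), 5(w=4), 7(w=2)
  7: 1(w=4), 2(w=1), 5(w=7), 6(w=2)

Step 2: Apply Dijkstra's algorithm from vertex 7:
  Visit vertex 7 (distance=0)
    Update dist[1] = 4
    Update dist[2] = 1
    Update dist[5] = 7
    Update dist[6] = 2
  Visit vertex 2 (distance=1)
    Update dist[4] = 10
    Update dist[5] = 6
  Visit vertex 6 (distance=2)
    Update dist[3] = 5
    Update dist[4] = 6

Step 3: Shortest path: 7 -> 6
Total weight: 2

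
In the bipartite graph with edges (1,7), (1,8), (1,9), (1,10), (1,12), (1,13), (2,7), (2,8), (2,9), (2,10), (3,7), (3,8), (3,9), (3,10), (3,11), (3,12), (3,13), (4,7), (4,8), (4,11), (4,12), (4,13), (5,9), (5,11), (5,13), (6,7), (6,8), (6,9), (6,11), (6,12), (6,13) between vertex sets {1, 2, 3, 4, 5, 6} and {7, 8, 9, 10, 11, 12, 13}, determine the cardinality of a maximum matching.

Step 1: List the neighbors of each left vertex:
  1: 7, 8, 9, 10, 12, 13
  2: 7, 8, 9, 10
  3: 7, 8, 9, 10, 11, 12, 13
  4: 7, 8, 11, 12, 13
  5: 9, 11, 13
  6: 7, 8, 9, 11, 12, 13

Step 2: Greedily match left vertices, then look for augmenting paths:
  Match 1 -- 7
  Match 2 -- 8
  Match 3 -- 9
  Match 4 -- 11
  Match 5 -- 13
  Match 6 -- 12
  No augmenting path remains.

Step 3: Verify this is maximum:
  Matching size 6 = min(|L|, |R|) = min(6, 7), which is an upper bound, so this matching is maximum.

Maximum matching: {(1,7), (2,8), (3,9), (4,11), (5,13), (6,12)}
Size: 6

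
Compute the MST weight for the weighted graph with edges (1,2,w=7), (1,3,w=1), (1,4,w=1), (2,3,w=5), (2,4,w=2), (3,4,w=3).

Apply Kruskal's algorithm (sort edges by weight, add if no cycle):

Sorted edges by weight:
  (1,3) w=1
  (1,4) w=1
  (2,4) w=2
  (3,4) w=3
  (2,3) w=5
  (1,2) w=7

Add edge (1,3) w=1 -- no cycle. Running total: 1
Add edge (1,4) w=1 -- no cycle. Running total: 2
Add edge (2,4) w=2 -- no cycle. Running total: 4

MST edges: (1,3,w=1), (1,4,w=1), (2,4,w=2)
Total MST weight: 1 + 1 + 2 = 4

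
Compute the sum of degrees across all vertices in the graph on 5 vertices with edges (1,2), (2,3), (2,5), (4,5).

Step 1: Count edges incident to each vertex:
  deg(1) = 1 (neighbors: 2)
  deg(2) = 3 (neighbors: 1, 3, 5)
  deg(3) = 1 (neighbors: 2)
  deg(4) = 1 (neighbors: 5)
  deg(5) = 2 (neighbors: 2, 4)

Step 2: Sum all degrees:
  1 + 3 + 1 + 1 + 2 = 8

Verification: sum of degrees = 2 * |E| = 2 * 4 = 8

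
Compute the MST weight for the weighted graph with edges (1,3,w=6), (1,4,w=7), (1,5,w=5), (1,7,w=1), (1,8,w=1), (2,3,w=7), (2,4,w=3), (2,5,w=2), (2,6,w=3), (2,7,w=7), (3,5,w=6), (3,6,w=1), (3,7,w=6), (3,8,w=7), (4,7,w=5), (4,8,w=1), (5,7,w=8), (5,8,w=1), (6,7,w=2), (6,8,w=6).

Apply Kruskal's algorithm (sort edges by weight, add if no cycle):

Sorted edges by weight:
  (1,7) w=1
  (1,8) w=1
  (3,6) w=1
  (4,8) w=1
  (5,8) w=1
  (2,5) w=2
  (6,7) w=2
  (2,4) w=3
  (2,6) w=3
  (1,5) w=5
  (4,7) w=5
  (1,3) w=6
  (3,5) w=6
  (3,7) w=6
  (6,8) w=6
  (1,4) w=7
  (2,3) w=7
  (2,7) w=7
  (3,8) w=7
  (5,7) w=8

Add edge (1,7) w=1 -- no cycle. Running total: 1
Add edge (1,8) w=1 -- no cycle. Running total: 2
Add edge (3,6) w=1 -- no cycle. Running total: 3
Add edge (4,8) w=1 -- no cycle. Running total: 4
Add edge (5,8) w=1 -- no cycle. Running total: 5
Add edge (2,5) w=2 -- no cycle. Running total: 7
Add edge (6,7) w=2 -- no cycle. Running total: 9

MST edges: (1,7,w=1), (1,8,w=1), (3,6,w=1), (4,8,w=1), (5,8,w=1), (2,5,w=2), (6,7,w=2)
Total MST weight: 1 + 1 + 1 + 1 + 1 + 2 + 2 = 9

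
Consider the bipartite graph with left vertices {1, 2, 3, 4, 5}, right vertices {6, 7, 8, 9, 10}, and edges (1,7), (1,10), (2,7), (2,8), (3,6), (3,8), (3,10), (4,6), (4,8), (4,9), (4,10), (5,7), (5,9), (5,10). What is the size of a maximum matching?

Step 1: List the neighbors of each left vertex:
  1: 7, 10
  2: 7, 8
  3: 6, 8, 10
  4: 6, 8, 9, 10
  5: 7, 9, 10

Step 2: Greedily match left vertices, then look for augmenting paths:
  Match 1 -- 7
  Match 2 -- 8
  Match 3 -- 6
  Match 4 -- 9
  Match 5 -- 10
  No augmenting path remains.

Step 3: Verify this is maximum:
  Matching size 5 = min(|L|, |R|) = min(5, 5), which is an upper bound, so this matching is maximum.

Maximum matching: {(1,7), (2,8), (3,6), (4,9), (5,10)}
Size: 5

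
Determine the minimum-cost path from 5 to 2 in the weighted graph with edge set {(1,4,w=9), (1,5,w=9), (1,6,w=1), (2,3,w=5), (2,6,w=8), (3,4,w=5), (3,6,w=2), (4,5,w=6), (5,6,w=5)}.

Step 1: Build adjacency list with weights:
  1: 4(w=9), 5(w=9), 6(w=1)
  2: 3(w=5), 6(w=8)
  3: 2(w=5), 4(w=5), 6(w=2)
  4: 1(w=9), 3(w=5), 5(w=6)
  5: 1(w=9), 4(w=6), 6(w=5)
  6: 1(w=1), 2(w=8), 3(w=2), 5(w=5)

Step 2: Apply Dijkstra's algorithm from vertex 5:
  Visit vertex 5 (distance=0)
    Update dist[1] = 9
    Update dist[4] = 6
    Update dist[6] = 5
  Visit vertex 6 (distance=5)
    Update dist[1] = 6
    Update dist[2] = 13
    Update dist[3] = 7
  Visit vertex 1 (distance=6)
  Visit vertex 4 (distance=6)
  Visit vertex 3 (distance=7)
    Update dist[2] = 12
  Visit vertex 2 (distance=12)

Step 3: Shortest path: 5 -> 6 -> 3 -> 2
Total weight: 5 + 2 + 5 = 12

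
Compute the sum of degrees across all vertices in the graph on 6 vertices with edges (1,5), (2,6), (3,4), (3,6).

Step 1: Count edges incident to each vertex:
  deg(1) = 1 (neighbors: 5)
  deg(2) = 1 (neighbors: 6)
  deg(3) = 2 (neighbors: 4, 6)
  deg(4) = 1 (neighbors: 3)
  deg(5) = 1 (neighbors: 1)
  deg(6) = 2 (neighbors: 2, 3)

Step 2: Sum all degrees:
  1 + 1 + 2 + 1 + 1 + 2 = 8

Verification: sum of degrees = 2 * |E| = 2 * 4 = 8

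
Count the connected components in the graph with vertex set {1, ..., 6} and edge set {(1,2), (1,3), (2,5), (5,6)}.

Step 1: Build adjacency list from edges:
  1: 2, 3
  2: 1, 5
  3: 1
  4: (none)
  5: 2, 6
  6: 5

Step 2: Run BFS/DFS from vertex 1:
  Visited: {1, 2, 3, 5, 6}
  Reached 5 of 6 vertices

Step 3: Only 5 of 6 vertices reached. Graph is disconnected.
Connected components: {1, 2, 3, 5, 6}, {4}
Number of connected components: 2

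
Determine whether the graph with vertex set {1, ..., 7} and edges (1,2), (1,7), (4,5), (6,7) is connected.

Step 1: Build adjacency list from edges:
  1: 2, 7
  2: 1
  3: (none)
  4: 5
  5: 4
  6: 7
  7: 1, 6

Step 2: Run BFS/DFS from vertex 1:
  Visited: {1, 2, 7, 6}
  Reached 4 of 7 vertices

Step 3: Only 4 of 7 vertices reached. Graph is disconnected.
Connected components: {1, 2, 6, 7}, {3}, {4, 5}
Answer: No, the graph is not connected (3 components).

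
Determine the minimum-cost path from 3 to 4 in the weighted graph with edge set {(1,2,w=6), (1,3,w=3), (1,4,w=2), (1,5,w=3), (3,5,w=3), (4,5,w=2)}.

Step 1: Build adjacency list with weights:
  1: 2(w=6), 3(w=3), 4(w=2), 5(w=3)
  2: 1(w=6)
  3: 1(w=3), 5(w=3)
  4: 1(w=2), 5(w=2)
  5: 1(w=3), 3(w=3), 4(w=2)

Step 2: Apply Dijkstra's algorithm from vertex 3:
  Visit vertex 3 (distance=0)
    Update dist[1] = 3
    Update dist[5] = 3
  Visit vertex 1 (distance=3)
    Update dist[2] = 9
    Update dist[4] = 5
  Visit vertex 5 (distance=3)
  Visit vertex 4 (distance=5)

Step 3: Shortest path: 3 -> 5 -> 4
Total weight: 3 + 2 = 5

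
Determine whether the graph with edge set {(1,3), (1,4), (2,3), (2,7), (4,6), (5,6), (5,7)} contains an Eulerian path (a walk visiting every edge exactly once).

Step 1: Find the degree of each vertex:
  deg(1) = 2
  deg(2) = 2
  deg(3) = 2
  deg(4) = 2
  deg(5) = 2
  deg(6) = 2
  deg(7) = 2

Step 2: Count vertices with odd degree:
  All vertices have even degree (0 odd-degree vertices)

Step 3: Apply Euler's theorem:
  - Eulerian circuit exists iff graph is connected and all vertices have even degree
  - Eulerian path exists iff graph is connected and has 0 or 2 odd-degree vertices

Graph is connected with 0 odd-degree vertices.
Both Eulerian circuit and Eulerian path exist.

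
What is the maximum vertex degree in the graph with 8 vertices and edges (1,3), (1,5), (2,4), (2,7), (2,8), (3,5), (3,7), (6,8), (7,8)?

Step 1: Count edges incident to each vertex:
  deg(1) = 2 (neighbors: 3, 5)
  deg(2) = 3 (neighbors: 4, 7, 8)
  deg(3) = 3 (neighbors: 1, 5, 7)
  deg(4) = 1 (neighbors: 2)
  deg(5) = 2 (neighbors: 1, 3)
  deg(6) = 1 (neighbors: 8)
  deg(7) = 3 (neighbors: 2, 3, 8)
  deg(8) = 3 (neighbors: 2, 6, 7)

Step 2: Find maximum:
  max(2, 3, 3, 1, 2, 1, 3, 3) = 3 (vertex 2)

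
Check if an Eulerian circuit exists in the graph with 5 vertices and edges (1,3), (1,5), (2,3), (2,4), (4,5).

Step 1: Find the degree of each vertex:
  deg(1) = 2
  deg(2) = 2
  deg(3) = 2
  deg(4) = 2
  deg(5) = 2

Step 2: Count vertices with odd degree:
  All vertices have even degree (0 odd-degree vertices)

Step 3: Apply Euler's theorem:
  - Eulerian circuit exists iff graph is connected and all vertices have even degree
  - Eulerian path exists iff graph is connected and has 0 or 2 odd-degree vertices

Graph is connected with 0 odd-degree vertices.
Both Eulerian circuit and Eulerian path exist.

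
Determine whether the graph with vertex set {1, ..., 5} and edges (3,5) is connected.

Step 1: Build adjacency list from edges:
  1: (none)
  2: (none)
  3: 5
  4: (none)
  5: 3

Step 2: Run BFS/DFS from vertex 1:
  Visited: {1}
  Reached 1 of 5 vertices

Step 3: Only 1 of 5 vertices reached. Graph is disconnected.
Connected components: {1}, {2}, {3, 5}, {4}
Answer: No, the graph is not connected (4 components).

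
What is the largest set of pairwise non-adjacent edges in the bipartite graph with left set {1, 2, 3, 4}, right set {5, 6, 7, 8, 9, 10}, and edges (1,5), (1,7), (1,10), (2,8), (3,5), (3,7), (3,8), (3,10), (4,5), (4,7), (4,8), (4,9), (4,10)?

Step 1: List the neighbors of each left vertex:
  1: 5, 7, 10
  2: 8
  3: 5, 7, 8, 10
  4: 5, 7, 8, 9, 10

Step 2: Greedily match left vertices, then look for augmenting paths:
  Match 1 -- 5
  Match 2 -- 8
  Match 3 -- 7
  Match 4 -- 9
  No augmenting path remains.

Step 3: Verify this is maximum:
  Matching size 4 = min(|L|, |R|) = min(4, 6), which is an upper bound, so this matching is maximum.

Maximum matching: {(1,5), (2,8), (3,7), (4,9)}
Size: 4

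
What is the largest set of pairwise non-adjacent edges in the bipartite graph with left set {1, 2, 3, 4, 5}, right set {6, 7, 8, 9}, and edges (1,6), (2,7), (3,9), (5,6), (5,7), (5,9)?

Step 1: List the neighbors of each left vertex:
  1: 6
  2: 7
  3: 9
  4: (none)
  5: 6, 7, 9

Step 2: Greedily match left vertices, then look for augmenting paths:
  Match 1 -- 6
  Match 2 -- 7
  Match 3 -- 9
  No augmenting path remains.

Step 3: Verify this is maximum:
  Matching has size 3. The vertex set {6, 7, 9} covers every edge and has size 3; any matching has at most one edge per cover vertex, so 3 is maximum (König's theorem).

Maximum matching: {(1,6), (2,7), (3,9)}
Size: 3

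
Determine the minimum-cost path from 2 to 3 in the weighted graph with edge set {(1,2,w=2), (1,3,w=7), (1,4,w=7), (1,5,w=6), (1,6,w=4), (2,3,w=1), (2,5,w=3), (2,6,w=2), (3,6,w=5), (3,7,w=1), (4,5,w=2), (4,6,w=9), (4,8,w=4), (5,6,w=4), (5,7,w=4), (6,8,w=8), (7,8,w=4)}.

Step 1: Build adjacency list with weights:
  1: 2(w=2), 3(w=7), 4(w=7), 5(w=6), 6(w=4)
  2: 1(w=2), 3(w=1), 5(w=3), 6(w=2)
  3: 1(w=7), 2(w=1), 6(w=5), 7(w=1)
  4: 1(w=7), 5(w=2), 6(w=9), 8(w=4)
  5: 1(w=6), 2(w=3), 4(w=2), 6(w=4), 7(w=4)
  6: 1(w=4), 2(w=2), 3(w=5), 4(w=9), 5(w=4), 8(w=8)
  7: 3(w=1), 5(w=4), 8(w=4)
  8: 4(w=4), 6(w=8), 7(w=4)

Step 2: Apply Dijkstra's algorithm from vertex 2:
  Visit vertex 2 (distance=0)
    Update dist[1] = 2
    Update dist[3] = 1
    Update dist[5] = 3
    Update dist[6] = 2
  Visit vertex 3 (distance=1)
    Update dist[7] = 2

Step 3: Shortest path: 2 -> 3
Total weight: 1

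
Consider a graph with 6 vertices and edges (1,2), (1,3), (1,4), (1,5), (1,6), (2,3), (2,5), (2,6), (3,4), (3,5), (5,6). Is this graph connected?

Step 1: Build adjacency list from edges:
  1: 2, 3, 4, 5, 6
  2: 1, 3, 5, 6
  3: 1, 2, 4, 5
  4: 1, 3
  5: 1, 2, 3, 6
  6: 1, 2, 5

Step 2: Run BFS/DFS from vertex 1:
  Visited: {1, 2, 3, 4, 5, 6}
  Reached 6 of 6 vertices

Step 3: All 6 vertices reached from vertex 1, so the graph is connected.
Answer: Yes, the graph is connected.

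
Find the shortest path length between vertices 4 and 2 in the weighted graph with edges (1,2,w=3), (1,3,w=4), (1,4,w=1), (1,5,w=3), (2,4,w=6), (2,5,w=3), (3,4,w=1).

Step 1: Build adjacency list with weights:
  1: 2(w=3), 3(w=4), 4(w=1), 5(w=3)
  2: 1(w=3), 4(w=6), 5(w=3)
  3: 1(w=4), 4(w=1)
  4: 1(w=1), 2(w=6), 3(w=1)
  5: 1(w=3), 2(w=3)

Step 2: Apply Dijkstra's algorithm from vertex 4:
  Visit vertex 4 (distance=0)
    Update dist[1] = 1
    Update dist[2] = 6
    Update dist[3] = 1
  Visit vertex 1 (distance=1)
    Update dist[2] = 4
    Update dist[5] = 4
  Visit vertex 3 (distance=1)
  Visit vertex 2 (distance=4)

Step 3: Shortest path: 4 -> 1 -> 2
Total weight: 1 + 3 = 4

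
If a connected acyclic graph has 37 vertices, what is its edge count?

A tree on n vertices always has exactly n - 1 edges.
For n = 37: edges = 37 - 1 = 36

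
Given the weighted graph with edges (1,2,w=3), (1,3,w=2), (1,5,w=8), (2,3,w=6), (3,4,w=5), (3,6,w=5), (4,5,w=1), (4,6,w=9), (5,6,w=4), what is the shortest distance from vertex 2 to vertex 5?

Step 1: Build adjacency list with weights:
  1: 2(w=3), 3(w=2), 5(w=8)
  2: 1(w=3), 3(w=6)
  3: 1(w=2), 2(w=6), 4(w=5), 6(w=5)
  4: 3(w=5), 5(w=1), 6(w=9)
  5: 1(w=8), 4(w=1), 6(w=4)
  6: 3(w=5), 4(w=9), 5(w=4)

Step 2: Apply Dijkstra's algorithm from vertex 2:
  Visit vertex 2 (distance=0)
    Update dist[1] = 3
    Update dist[3] = 6
  Visit vertex 1 (distance=3)
    Update dist[3] = 5
    Update dist[5] = 11
  Visit vertex 3 (distance=5)
    Update dist[4] = 10
    Update dist[6] = 10
  Visit vertex 4 (distance=10)
  Visit vertex 6 (distance=10)
  Visit vertex 5 (distance=11)

Step 3: Shortest path: 2 -> 1 -> 5
Total weight: 3 + 8 = 11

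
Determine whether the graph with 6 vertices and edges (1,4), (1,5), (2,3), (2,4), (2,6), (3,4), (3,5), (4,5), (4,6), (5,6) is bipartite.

Step 1: Attempt 2-coloring using BFS:
  Start at vertex 1, assign color 0
  Color vertex 4 with color 1 (neighbor of 1)
  Color vertex 5 with color 1 (neighbor of 1)
  Color vertex 2 with color 0 (neighbor of 4)
  Color vertex 3 with color 0 (neighbor of 4)

Step 2: Conflict found! Vertices 4 and 5 are adjacent but have the same color.
This means the graph contains an odd cycle.

The graph is NOT bipartite.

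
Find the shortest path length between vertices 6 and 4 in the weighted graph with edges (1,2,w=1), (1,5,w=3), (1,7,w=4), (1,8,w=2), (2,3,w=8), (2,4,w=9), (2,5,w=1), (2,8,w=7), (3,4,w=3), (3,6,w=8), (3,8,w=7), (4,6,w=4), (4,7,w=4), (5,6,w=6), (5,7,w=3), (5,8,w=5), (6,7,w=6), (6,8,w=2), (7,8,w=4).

Step 1: Build adjacency list with weights:
  1: 2(w=1), 5(w=3), 7(w=4), 8(w=2)
  2: 1(w=1), 3(w=8), 4(w=9), 5(w=1), 8(w=7)
  3: 2(w=8), 4(w=3), 6(w=8), 8(w=7)
  4: 2(w=9), 3(w=3), 6(w=4), 7(w=4)
  5: 1(w=3), 2(w=1), 6(w=6), 7(w=3), 8(w=5)
  6: 3(w=8), 4(w=4), 5(w=6), 7(w=6), 8(w=2)
  7: 1(w=4), 4(w=4), 5(w=3), 6(w=6), 8(w=4)
  8: 1(w=2), 2(w=7), 3(w=7), 5(w=5), 6(w=2), 7(w=4)

Step 2: Apply Dijkstra's algorithm from vertex 6:
  Visit vertex 6 (distance=0)
    Update dist[3] = 8
    Update dist[4] = 4
    Update dist[5] = 6
    Update dist[7] = 6
    Update dist[8] = 2
  Visit vertex 8 (distance=2)
    Update dist[1] = 4
    Update dist[2] = 9
  Visit vertex 1 (distance=4)
    Update dist[2] = 5
  Visit vertex 4 (distance=4)
    Update dist[3] = 7

Step 3: Shortest path: 6 -> 4
Total weight: 4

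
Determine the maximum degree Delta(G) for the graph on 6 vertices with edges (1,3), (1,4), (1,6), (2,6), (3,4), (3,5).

Step 1: Count edges incident to each vertex:
  deg(1) = 3 (neighbors: 3, 4, 6)
  deg(2) = 1 (neighbors: 6)
  deg(3) = 3 (neighbors: 1, 4, 5)
  deg(4) = 2 (neighbors: 1, 3)
  deg(5) = 1 (neighbors: 3)
  deg(6) = 2 (neighbors: 1, 2)

Step 2: Find maximum:
  max(3, 1, 3, 2, 1, 2) = 3 (vertex 1)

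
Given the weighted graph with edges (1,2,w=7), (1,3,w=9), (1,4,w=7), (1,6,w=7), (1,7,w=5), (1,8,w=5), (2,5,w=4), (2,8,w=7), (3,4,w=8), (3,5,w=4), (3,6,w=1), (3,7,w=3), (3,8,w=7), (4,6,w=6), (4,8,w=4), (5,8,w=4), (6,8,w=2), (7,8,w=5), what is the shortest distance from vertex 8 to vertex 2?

Step 1: Build adjacency list with weights:
  1: 2(w=7), 3(w=9), 4(w=7), 6(w=7), 7(w=5), 8(w=5)
  2: 1(w=7), 5(w=4), 8(w=7)
  3: 1(w=9), 4(w=8), 5(w=4), 6(w=1), 7(w=3), 8(w=7)
  4: 1(w=7), 3(w=8), 6(w=6), 8(w=4)
  5: 2(w=4), 3(w=4), 8(w=4)
  6: 1(w=7), 3(w=1), 4(w=6), 8(w=2)
  7: 1(w=5), 3(w=3), 8(w=5)
  8: 1(w=5), 2(w=7), 3(w=7), 4(w=4), 5(w=4), 6(w=2), 7(w=5)

Step 2: Apply Dijkstra's algorithm from vertex 8:
  Visit vertex 8 (distance=0)
    Update dist[1] = 5
    Update dist[2] = 7
    Update dist[3] = 7
    Update dist[4] = 4
    Update dist[5] = 4
    Update dist[6] = 2
    Update dist[7] = 5
  Visit vertex 6 (distance=2)
    Update dist[3] = 3
  Visit vertex 3 (distance=3)
  Visit vertex 4 (distance=4)
  Visit vertex 5 (distance=4)
  Visit vertex 1 (distance=5)
  Visit vertex 7 (distance=5)
  Visit vertex 2 (distance=7)

Step 3: Shortest path: 8 -> 2
Total weight: 7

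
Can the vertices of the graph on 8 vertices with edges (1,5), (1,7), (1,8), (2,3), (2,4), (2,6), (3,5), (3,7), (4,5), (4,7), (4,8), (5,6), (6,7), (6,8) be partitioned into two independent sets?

Step 1: Attempt 2-coloring using BFS:
  Start at vertex 1, assign color 0
  Color vertex 5 with color 1 (neighbor of 1)
  Color vertex 7 with color 1 (neighbor of 1)
  Color vertex 8 with color 1 (neighbor of 1)
  Color vertex 3 with color 0 (neighbor of 5)
  Color vertex 4 with color 0 (neighbor of 5)
  Color vertex 6 with color 0 (neighbor of 5)
  Color vertex 2 with color 1 (neighbor of 3)

Step 2: 2-coloring succeeded. No conflicts found.
  Set A (color 0): {1, 3, 4, 6}
  Set B (color 1): {2, 5, 7, 8}

The graph is bipartite with partition {1, 3, 4, 6}, {2, 5, 7, 8}.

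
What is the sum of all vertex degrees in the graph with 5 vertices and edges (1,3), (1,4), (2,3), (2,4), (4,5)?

Step 1: Count edges incident to each vertex:
  deg(1) = 2 (neighbors: 3, 4)
  deg(2) = 2 (neighbors: 3, 4)
  deg(3) = 2 (neighbors: 1, 2)
  deg(4) = 3 (neighbors: 1, 2, 5)
  deg(5) = 1 (neighbors: 4)

Step 2: Sum all degrees:
  2 + 2 + 2 + 3 + 1 = 10

Verification: sum of degrees = 2 * |E| = 2 * 5 = 10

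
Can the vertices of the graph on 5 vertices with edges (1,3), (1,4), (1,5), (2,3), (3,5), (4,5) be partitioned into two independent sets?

Step 1: Attempt 2-coloring using BFS:
  Start at vertex 1, assign color 0
  Color vertex 3 with color 1 (neighbor of 1)
  Color vertex 4 with color 1 (neighbor of 1)
  Color vertex 5 with color 1 (neighbor of 1)
  Color vertex 2 with color 0 (neighbor of 3)

Step 2: Conflict found! Vertices 3 and 5 are adjacent but have the same color.
This means the graph contains an odd cycle.

The graph is NOT bipartite.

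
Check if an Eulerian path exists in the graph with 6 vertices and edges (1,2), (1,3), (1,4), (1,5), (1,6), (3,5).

Step 1: Find the degree of each vertex:
  deg(1) = 5
  deg(2) = 1
  deg(3) = 2
  deg(4) = 1
  deg(5) = 2
  deg(6) = 1

Step 2: Count vertices with odd degree:
  Odd-degree vertices: 1, 2, 4, 6 (4 total)

Step 3: Apply Euler's theorem:
  - Eulerian circuit exists iff graph is connected and all vertices have even degree
  - Eulerian path exists iff graph is connected and has 0 or 2 odd-degree vertices

Graph has 4 odd-degree vertices (need 0 or 2).
Neither Eulerian path nor Eulerian circuit exists.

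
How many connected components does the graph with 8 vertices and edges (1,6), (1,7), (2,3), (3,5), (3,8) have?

Step 1: Build adjacency list from edges:
  1: 6, 7
  2: 3
  3: 2, 5, 8
  4: (none)
  5: 3
  6: 1
  7: 1
  8: 3

Step 2: Run BFS/DFS from vertex 1:
  Visited: {1, 6, 7}
  Reached 3 of 8 vertices

Step 3: Only 3 of 8 vertices reached. Graph is disconnected.
Connected components: {1, 6, 7}, {2, 3, 5, 8}, {4}
Number of connected components: 3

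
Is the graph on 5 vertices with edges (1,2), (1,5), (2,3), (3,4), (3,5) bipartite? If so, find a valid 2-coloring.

Step 1: Attempt 2-coloring using BFS:
  Start at vertex 1, assign color 0
  Color vertex 2 with color 1 (neighbor of 1)
  Color vertex 5 with color 1 (neighbor of 1)
  Color vertex 3 with color 0 (neighbor of 2)
  Color vertex 4 with color 1 (neighbor of 3)

Step 2: 2-coloring succeeded. No conflicts found.
  Set A (color 0): {1, 3}
  Set B (color 1): {2, 4, 5}

The graph is bipartite with partition {1, 3}, {2, 4, 5}.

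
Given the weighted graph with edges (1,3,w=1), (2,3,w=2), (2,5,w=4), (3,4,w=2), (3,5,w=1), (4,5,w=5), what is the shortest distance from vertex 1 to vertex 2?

Step 1: Build adjacency list with weights:
  1: 3(w=1)
  2: 3(w=2), 5(w=4)
  3: 1(w=1), 2(w=2), 4(w=2), 5(w=1)
  4: 3(w=2), 5(w=5)
  5: 2(w=4), 3(w=1), 4(w=5)

Step 2: Apply Dijkstra's algorithm from vertex 1:
  Visit vertex 1 (distance=0)
    Update dist[3] = 1
  Visit vertex 3 (distance=1)
    Update dist[2] = 3
    Update dist[4] = 3
    Update dist[5] = 2
  Visit vertex 5 (distance=2)
  Visit vertex 2 (distance=3)

Step 3: Shortest path: 1 -> 3 -> 2
Total weight: 1 + 2 = 3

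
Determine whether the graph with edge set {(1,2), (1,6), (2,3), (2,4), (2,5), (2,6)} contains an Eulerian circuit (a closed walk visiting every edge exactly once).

Step 1: Find the degree of each vertex:
  deg(1) = 2
  deg(2) = 5
  deg(3) = 1
  deg(4) = 1
  deg(5) = 1
  deg(6) = 2

Step 2: Count vertices with odd degree:
  Odd-degree vertices: 2, 3, 4, 5 (4 total)

Step 3: Apply Euler's theorem:
  - Eulerian circuit exists iff graph is connected and all vertices have even degree
  - Eulerian path exists iff graph is connected and has 0 or 2 odd-degree vertices

Graph has 4 odd-degree vertices (need 0 or 2).
Neither Eulerian path nor Eulerian circuit exists.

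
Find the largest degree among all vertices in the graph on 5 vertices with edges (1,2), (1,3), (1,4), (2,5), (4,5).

Step 1: Count edges incident to each vertex:
  deg(1) = 3 (neighbors: 2, 3, 4)
  deg(2) = 2 (neighbors: 1, 5)
  deg(3) = 1 (neighbors: 1)
  deg(4) = 2 (neighbors: 1, 5)
  deg(5) = 2 (neighbors: 2, 4)

Step 2: Find maximum:
  max(3, 2, 1, 2, 2) = 3 (vertex 1)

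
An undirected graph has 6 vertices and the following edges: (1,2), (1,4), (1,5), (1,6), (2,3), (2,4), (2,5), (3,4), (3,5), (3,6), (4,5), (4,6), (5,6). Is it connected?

Step 1: Build adjacency list from edges:
  1: 2, 4, 5, 6
  2: 1, 3, 4, 5
  3: 2, 4, 5, 6
  4: 1, 2, 3, 5, 6
  5: 1, 2, 3, 4, 6
  6: 1, 3, 4, 5

Step 2: Run BFS/DFS from vertex 1:
  Visited: {1, 2, 4, 5, 6, 3}
  Reached 6 of 6 vertices

Step 3: All 6 vertices reached from vertex 1, so the graph is connected.
Answer: Yes, the graph is connected.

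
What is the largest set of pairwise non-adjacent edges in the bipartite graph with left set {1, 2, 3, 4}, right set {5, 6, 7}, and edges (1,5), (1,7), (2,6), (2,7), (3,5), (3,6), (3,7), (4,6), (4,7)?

Step 1: List the neighbors of each left vertex:
  1: 5, 7
  2: 6, 7
  3: 5, 6, 7
  4: 6, 7

Step 2: Greedily match left vertices, then look for augmenting paths:
  Match 1 -- 5
  Match 2 -- 6
  Match 3 -- 7
  No augmenting path remains.

Step 3: Verify this is maximum:
  Matching size 3 = min(|L|, |R|) = min(4, 3), which is an upper bound, so this matching is maximum.

Maximum matching: {(1,5), (2,6), (3,7)}
Size: 3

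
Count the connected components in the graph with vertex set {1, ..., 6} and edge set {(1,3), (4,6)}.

Step 1: Build adjacency list from edges:
  1: 3
  2: (none)
  3: 1
  4: 6
  5: (none)
  6: 4

Step 2: Run BFS/DFS from vertex 1:
  Visited: {1, 3}
  Reached 2 of 6 vertices

Step 3: Only 2 of 6 vertices reached. Graph is disconnected.
Connected components: {1, 3}, {2}, {4, 6}, {5}
Number of connected components: 4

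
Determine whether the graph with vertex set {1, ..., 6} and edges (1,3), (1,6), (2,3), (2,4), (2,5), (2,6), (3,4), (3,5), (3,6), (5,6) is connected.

Step 1: Build adjacency list from edges:
  1: 3, 6
  2: 3, 4, 5, 6
  3: 1, 2, 4, 5, 6
  4: 2, 3
  5: 2, 3, 6
  6: 1, 2, 3, 5

Step 2: Run BFS/DFS from vertex 1:
  Visited: {1, 3, 6, 2, 4, 5}
  Reached 6 of 6 vertices

Step 3: All 6 vertices reached from vertex 1, so the graph is connected.
Answer: Yes, the graph is connected.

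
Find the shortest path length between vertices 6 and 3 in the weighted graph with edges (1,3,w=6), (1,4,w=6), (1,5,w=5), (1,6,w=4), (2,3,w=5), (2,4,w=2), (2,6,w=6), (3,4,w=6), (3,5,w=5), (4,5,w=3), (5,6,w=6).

Step 1: Build adjacency list with weights:
  1: 3(w=6), 4(w=6), 5(w=5), 6(w=4)
  2: 3(w=5), 4(w=2), 6(w=6)
  3: 1(w=6), 2(w=5), 4(w=6), 5(w=5)
  4: 1(w=6), 2(w=2), 3(w=6), 5(w=3)
  5: 1(w=5), 3(w=5), 4(w=3), 6(w=6)
  6: 1(w=4), 2(w=6), 5(w=6)

Step 2: Apply Dijkstra's algorithm from vertex 6:
  Visit vertex 6 (distance=0)
    Update dist[1] = 4
    Update dist[2] = 6
    Update dist[5] = 6
  Visit vertex 1 (distance=4)
    Update dist[3] = 10
    Update dist[4] = 10
  Visit vertex 2 (distance=6)
    Update dist[4] = 8
  Visit vertex 5 (distance=6)
  Visit vertex 4 (distance=8)
  Visit vertex 3 (distance=10)

Step 3: Shortest path: 6 -> 1 -> 3
Total weight: 4 + 6 = 10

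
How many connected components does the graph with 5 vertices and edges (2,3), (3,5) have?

Step 1: Build adjacency list from edges:
  1: (none)
  2: 3
  3: 2, 5
  4: (none)
  5: 3

Step 2: Run BFS/DFS from vertex 1:
  Visited: {1}
  Reached 1 of 5 vertices

Step 3: Only 1 of 5 vertices reached. Graph is disconnected.
Connected components: {1}, {2, 3, 5}, {4}
Number of connected components: 3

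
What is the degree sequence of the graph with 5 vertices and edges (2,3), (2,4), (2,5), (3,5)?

Step 1: Count edges incident to each vertex:
  deg(1) = 0 (neighbors: none)
  deg(2) = 3 (neighbors: 3, 4, 5)
  deg(3) = 2 (neighbors: 2, 5)
  deg(4) = 1 (neighbors: 2)
  deg(5) = 2 (neighbors: 2, 3)

Step 2: Sort degrees in non-increasing order:
  Degrees: [0, 3, 2, 1, 2] -> sorted: [3, 2, 2, 1, 0]

Degree sequence: [3, 2, 2, 1, 0]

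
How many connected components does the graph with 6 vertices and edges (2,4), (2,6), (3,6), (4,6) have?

Step 1: Build adjacency list from edges:
  1: (none)
  2: 4, 6
  3: 6
  4: 2, 6
  5: (none)
  6: 2, 3, 4

Step 2: Run BFS/DFS from vertex 1:
  Visited: {1}
  Reached 1 of 6 vertices

Step 3: Only 1 of 6 vertices reached. Graph is disconnected.
Connected components: {1}, {2, 3, 4, 6}, {5}
Number of connected components: 3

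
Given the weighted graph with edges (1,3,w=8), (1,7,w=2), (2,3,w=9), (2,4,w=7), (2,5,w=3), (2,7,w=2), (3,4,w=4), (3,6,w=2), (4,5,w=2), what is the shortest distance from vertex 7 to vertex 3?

Step 1: Build adjacency list with weights:
  1: 3(w=8), 7(w=2)
  2: 3(w=9), 4(w=7), 5(w=3), 7(w=2)
  3: 1(w=8), 2(w=9), 4(w=4), 6(w=2)
  4: 2(w=7), 3(w=4), 5(w=2)
  5: 2(w=3), 4(w=2)
  6: 3(w=2)
  7: 1(w=2), 2(w=2)

Step 2: Apply Dijkstra's algorithm from vertex 7:
  Visit vertex 7 (distance=0)
    Update dist[1] = 2
    Update dist[2] = 2
  Visit vertex 1 (distance=2)
    Update dist[3] = 10
  Visit vertex 2 (distance=2)
    Update dist[4] = 9
    Update dist[5] = 5
  Visit vertex 5 (distance=5)
    Update dist[4] = 7
  Visit vertex 4 (distance=7)
  Visit vertex 3 (distance=10)
    Update dist[6] = 12

Step 3: Shortest path: 7 -> 1 -> 3
Total weight: 2 + 8 = 10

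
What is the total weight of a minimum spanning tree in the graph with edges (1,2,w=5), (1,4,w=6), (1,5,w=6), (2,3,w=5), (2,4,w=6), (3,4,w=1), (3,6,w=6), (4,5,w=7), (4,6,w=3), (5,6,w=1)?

Apply Kruskal's algorithm (sort edges by weight, add if no cycle):

Sorted edges by weight:
  (3,4) w=1
  (5,6) w=1
  (4,6) w=3
  (1,2) w=5
  (2,3) w=5
  (1,5) w=6
  (1,4) w=6
  (2,4) w=6
  (3,6) w=6
  (4,5) w=7

Add edge (3,4) w=1 -- no cycle. Running total: 1
Add edge (5,6) w=1 -- no cycle. Running total: 2
Add edge (4,6) w=3 -- no cycle. Running total: 5
Add edge (1,2) w=5 -- no cycle. Running total: 10
Add edge (2,3) w=5 -- no cycle. Running total: 15

MST edges: (3,4,w=1), (5,6,w=1), (4,6,w=3), (1,2,w=5), (2,3,w=5)
Total MST weight: 1 + 1 + 3 + 5 + 5 = 15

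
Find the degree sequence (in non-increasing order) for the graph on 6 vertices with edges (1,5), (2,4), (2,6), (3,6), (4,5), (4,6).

Step 1: Count edges incident to each vertex:
  deg(1) = 1 (neighbors: 5)
  deg(2) = 2 (neighbors: 4, 6)
  deg(3) = 1 (neighbors: 6)
  deg(4) = 3 (neighbors: 2, 5, 6)
  deg(5) = 2 (neighbors: 1, 4)
  deg(6) = 3 (neighbors: 2, 3, 4)

Step 2: Sort degrees in non-increasing order:
  Degrees: [1, 2, 1, 3, 2, 3] -> sorted: [3, 3, 2, 2, 1, 1]

Degree sequence: [3, 3, 2, 2, 1, 1]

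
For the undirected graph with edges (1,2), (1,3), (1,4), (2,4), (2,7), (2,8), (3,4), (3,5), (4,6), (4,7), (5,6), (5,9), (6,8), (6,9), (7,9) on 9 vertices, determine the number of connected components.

Step 1: Build adjacency list from edges:
  1: 2, 3, 4
  2: 1, 4, 7, 8
  3: 1, 4, 5
  4: 1, 2, 3, 6, 7
  5: 3, 6, 9
  6: 4, 5, 8, 9
  7: 2, 4, 9
  8: 2, 6
  9: 5, 6, 7

Step 2: Run BFS/DFS from vertex 1:
  Visited: {1, 2, 3, 4, 7, 8, 5, 6, 9}
  Reached 9 of 9 vertices

Step 3: All 9 vertices reached from vertex 1, so the graph is connected.
Number of connected components: 1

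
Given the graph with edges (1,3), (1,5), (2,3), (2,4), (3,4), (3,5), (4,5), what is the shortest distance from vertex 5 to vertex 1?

Step 1: Build adjacency list:
  1: 3, 5
  2: 3, 4
  3: 1, 2, 4, 5
  4: 2, 3, 5
  5: 1, 3, 4

Step 2: BFS from vertex 5 to find shortest path to 1:
  vertex 1 reached at distance 1

Step 3: Shortest path: 5 -> 1
Path length: 1 edge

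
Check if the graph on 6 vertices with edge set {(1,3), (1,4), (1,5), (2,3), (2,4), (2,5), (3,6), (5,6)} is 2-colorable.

Step 1: Attempt 2-coloring using BFS:
  Start at vertex 1, assign color 0
  Color vertex 3 with color 1 (neighbor of 1)
  Color vertex 4 with color 1 (neighbor of 1)
  Color vertex 5 with color 1 (neighbor of 1)
  Color vertex 2 with color 0 (neighbor of 3)
  Color vertex 6 with color 0 (neighbor of 3)

Step 2: 2-coloring succeeded. No conflicts found.
  Set A (color 0): {1, 2, 6}
  Set B (color 1): {3, 4, 5}

The graph is bipartite with partition {1, 2, 6}, {3, 4, 5}.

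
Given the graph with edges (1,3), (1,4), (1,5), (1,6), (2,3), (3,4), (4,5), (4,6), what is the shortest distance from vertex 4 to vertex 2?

Step 1: Build adjacency list:
  1: 3, 4, 5, 6
  2: 3
  3: 1, 2, 4
  4: 1, 3, 5, 6
  5: 1, 4
  6: 1, 4

Step 2: BFS from vertex 4 to find shortest path to 2:
  vertex 1 reached at distance 1
  vertex 3 reached at distance 1
  vertex 5 reached at distance 1
  vertex 6 reached at distance 1
  vertex 2 reached at distance 2

Step 3: Shortest path: 4 -> 3 -> 2
Path length: 2 edges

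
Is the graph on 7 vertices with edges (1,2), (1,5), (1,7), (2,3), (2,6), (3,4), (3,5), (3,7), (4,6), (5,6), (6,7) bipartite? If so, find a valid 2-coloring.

Step 1: Attempt 2-coloring using BFS:
  Start at vertex 1, assign color 0
  Color vertex 2 with color 1 (neighbor of 1)
  Color vertex 5 with color 1 (neighbor of 1)
  Color vertex 7 with color 1 (neighbor of 1)
  Color vertex 3 with color 0 (neighbor of 2)
  Color vertex 6 with color 0 (neighbor of 2)
  Color vertex 4 with color 1 (neighbor of 3)

Step 2: 2-coloring succeeded. No conflicts found.
  Set A (color 0): {1, 3, 6}
  Set B (color 1): {2, 4, 5, 7}

The graph is bipartite with partition {1, 3, 6}, {2, 4, 5, 7}.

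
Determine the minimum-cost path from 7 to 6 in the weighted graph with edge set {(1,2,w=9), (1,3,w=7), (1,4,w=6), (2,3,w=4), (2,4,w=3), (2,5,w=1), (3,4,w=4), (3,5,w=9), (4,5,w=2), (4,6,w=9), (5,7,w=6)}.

Step 1: Build adjacency list with weights:
  1: 2(w=9), 3(w=7), 4(w=6)
  2: 1(w=9), 3(w=4), 4(w=3), 5(w=1)
  3: 1(w=7), 2(w=4), 4(w=4), 5(w=9)
  4: 1(w=6), 2(w=3), 3(w=4), 5(w=2), 6(w=9)
  5: 2(w=1), 3(w=9), 4(w=2), 7(w=6)
  6: 4(w=9)
  7: 5(w=6)

Step 2: Apply Dijkstra's algorithm from vertex 7:
  Visit vertex 7 (distance=0)
    Update dist[5] = 6
  Visit vertex 5 (distance=6)
    Update dist[2] = 7
    Update dist[3] = 15
    Update dist[4] = 8
  Visit vertex 2 (distance=7)
    Update dist[1] = 16
    Update dist[3] = 11
  Visit vertex 4 (distance=8)
    Update dist[1] = 14
    Update dist[6] = 17
  Visit vertex 3 (distance=11)
  Visit vertex 1 (distance=14)
  Visit vertex 6 (distance=17)

Step 3: Shortest path: 7 -> 5 -> 4 -> 6
Total weight: 6 + 2 + 9 = 17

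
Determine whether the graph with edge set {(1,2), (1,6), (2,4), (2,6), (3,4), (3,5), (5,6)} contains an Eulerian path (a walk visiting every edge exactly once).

Step 1: Find the degree of each vertex:
  deg(1) = 2
  deg(2) = 3
  deg(3) = 2
  deg(4) = 2
  deg(5) = 2
  deg(6) = 3

Step 2: Count vertices with odd degree:
  Odd-degree vertices: 2, 6 (2 total)

Step 3: Apply Euler's theorem:
  - Eulerian circuit exists iff graph is connected and all vertices have even degree
  - Eulerian path exists iff graph is connected and has 0 or 2 odd-degree vertices

Graph is connected with exactly 2 odd-degree vertices (2, 6).
Eulerian path exists (starting and ending at the odd-degree vertices), but no Eulerian circuit.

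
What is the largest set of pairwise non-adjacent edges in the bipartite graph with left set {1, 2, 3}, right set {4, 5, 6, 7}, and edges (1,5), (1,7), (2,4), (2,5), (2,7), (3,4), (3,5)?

Step 1: List the neighbors of each left vertex:
  1: 5, 7
  2: 4, 5, 7
  3: 4, 5

Step 2: Greedily match left vertices, then look for augmenting paths:
  Match 1 -- 5
  Match 2 -- 7
  Match 3 -- 4
  No augmenting path remains.

Step 3: Verify this is maximum:
  Matching size 3 = min(|L|, |R|) = min(3, 4), which is an upper bound, so this matching is maximum.

Maximum matching: {(1,5), (2,7), (3,4)}
Size: 3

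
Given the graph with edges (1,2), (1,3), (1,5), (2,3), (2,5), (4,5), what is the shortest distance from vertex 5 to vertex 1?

Step 1: Build adjacency list:
  1: 2, 3, 5
  2: 1, 3, 5
  3: 1, 2
  4: 5
  5: 1, 2, 4

Step 2: BFS from vertex 5 to find shortest path to 1:
  vertex 1 reached at distance 1

Step 3: Shortest path: 5 -> 1
Path length: 1 edge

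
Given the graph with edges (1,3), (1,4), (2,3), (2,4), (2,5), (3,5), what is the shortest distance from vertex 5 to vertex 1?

Step 1: Build adjacency list:
  1: 3, 4
  2: 3, 4, 5
  3: 1, 2, 5
  4: 1, 2
  5: 2, 3

Step 2: BFS from vertex 5 to find shortest path to 1:
  vertex 2 reached at distance 1
  vertex 3 reached at distance 1
  vertex 4 reached at distance 2
  vertex 1 reached at distance 2

Step 3: Shortest path: 5 -> 3 -> 1
Path length: 2 edges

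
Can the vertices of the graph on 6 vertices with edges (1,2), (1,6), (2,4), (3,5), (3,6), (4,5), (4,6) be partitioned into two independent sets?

Step 1: Attempt 2-coloring using BFS:
  Start at vertex 1, assign color 0
  Color vertex 2 with color 1 (neighbor of 1)
  Color vertex 6 with color 1 (neighbor of 1)
  Color vertex 4 with color 0 (neighbor of 2)
  Color vertex 3 with color 0 (neighbor of 6)
  Color vertex 5 with color 1 (neighbor of 4)

Step 2: 2-coloring succeeded. No conflicts found.
  Set A (color 0): {1, 3, 4}
  Set B (color 1): {2, 5, 6}

The graph is bipartite with partition {1, 3, 4}, {2, 5, 6}.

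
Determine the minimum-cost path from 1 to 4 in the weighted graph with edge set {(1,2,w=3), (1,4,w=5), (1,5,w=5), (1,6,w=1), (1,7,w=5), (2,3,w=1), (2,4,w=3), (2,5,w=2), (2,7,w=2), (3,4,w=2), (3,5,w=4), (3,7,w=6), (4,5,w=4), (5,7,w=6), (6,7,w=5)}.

Step 1: Build adjacency list with weights:
  1: 2(w=3), 4(w=5), 5(w=5), 6(w=1), 7(w=5)
  2: 1(w=3), 3(w=1), 4(w=3), 5(w=2), 7(w=2)
  3: 2(w=1), 4(w=2), 5(w=4), 7(w=6)
  4: 1(w=5), 2(w=3), 3(w=2), 5(w=4)
  5: 1(w=5), 2(w=2), 3(w=4), 4(w=4), 7(w=6)
  6: 1(w=1), 7(w=5)
  7: 1(w=5), 2(w=2), 3(w=6), 5(w=6), 6(w=5)

Step 2: Apply Dijkstra's algorithm from vertex 1:
  Visit vertex 1 (distance=0)
    Update dist[2] = 3
    Update dist[4] = 5
    Update dist[5] = 5
    Update dist[6] = 1
    Update dist[7] = 5
  Visit vertex 6 (distance=1)
  Visit vertex 2 (distance=3)
    Update dist[3] = 4
  Visit vertex 3 (distance=4)
  Visit vertex 4 (distance=5)

Step 3: Shortest path: 1 -> 4
Total weight: 5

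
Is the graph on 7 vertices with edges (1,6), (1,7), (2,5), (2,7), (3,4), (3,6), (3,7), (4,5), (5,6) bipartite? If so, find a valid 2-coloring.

Step 1: Attempt 2-coloring using BFS:
  Start at vertex 1, assign color 0
  Color vertex 6 with color 1 (neighbor of 1)
  Color vertex 7 with color 1 (neighbor of 1)
  Color vertex 3 with color 0 (neighbor of 6)
  Color vertex 5 with color 0 (neighbor of 6)
  Color vertex 2 with color 0 (neighbor of 7)
  Color vertex 4 with color 1 (neighbor of 3)

Step 2: Conflict found! Vertices 5 and 2 are adjacent but have the same color.
This means the graph contains an odd cycle.

The graph is NOT bipartite.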